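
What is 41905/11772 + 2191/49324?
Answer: 130794667/36290133 ≈ 3.6041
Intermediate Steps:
41905/11772 + 2191/49324 = 130794667/36290133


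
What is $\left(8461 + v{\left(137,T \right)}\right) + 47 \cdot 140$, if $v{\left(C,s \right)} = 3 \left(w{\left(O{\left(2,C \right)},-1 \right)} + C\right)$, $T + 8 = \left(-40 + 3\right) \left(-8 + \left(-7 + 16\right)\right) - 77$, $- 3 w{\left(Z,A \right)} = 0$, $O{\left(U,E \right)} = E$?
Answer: $15452$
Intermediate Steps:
$w{\left(Z,A \right)} = 0$ ($w{\left(Z,A \right)} = \left(- \frac{1}{3}\right) 0 = 0$)
$T = -122$ ($T = -8 - \left(77 - \left(-40 + 3\right) \left(-8 + \left(-7 + 16\right)\right)\right) = -8 - \left(77 + 37 \left(-8 + 9\right)\right) = -8 - 114 = -122$)
$v{\left(C,s \right)} = 3 C$ ($v{\left(C,s \right)} = 3 \left(0 + C\right) = 3 C$)
$\left(8461 + v{\left(137,T \right)}\right) + 47 \cdot 140 = \left(8461 + 3 \cdot 137\right) + 47 \cdot 140 = \left(8461 + 411\right) + 6580 = 8872 + 6580 = 15452$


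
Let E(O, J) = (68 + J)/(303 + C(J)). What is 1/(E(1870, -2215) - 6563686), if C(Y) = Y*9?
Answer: -19632/128858281405 ≈ -1.5235e-7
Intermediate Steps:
C(Y) = 9*Y
E(O, J) = (68 + J)/(303 + 9*J)
1/(E(1870, -2215) - 6563686) = 1/((68 - 2215)/(3*(101 + 3*(-2215))) - 6563686) = 1/((1/3)*(-2147)/(101 - 6645) - 6563686) = 1/((1/3)*(-2147)/(-6544) - 6563686) = 1/((1/3)*(-1/6544)*(-2147) - 6563686) = 1/(2147/19632 - 6563686) = 1/(-128858281405/19632) = -19632/128858281405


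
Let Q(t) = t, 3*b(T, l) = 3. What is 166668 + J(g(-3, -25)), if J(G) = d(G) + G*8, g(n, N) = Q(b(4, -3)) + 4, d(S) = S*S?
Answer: 166733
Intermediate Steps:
b(T, l) = 1 (b(T, l) = (1/3)*3 = 1)
d(S) = S**2
g(n, N) = 5 (g(n, N) = 1 + 4 = 5)
J(G) = G**2 + 8*G (J(G) = G**2 + G*8 = G**2 + 8*G)
166668 + J(g(-3, -25)) = 166668 + 5*(8 + 5) = 166668 + 5*13 = 166668 + 65 = 166733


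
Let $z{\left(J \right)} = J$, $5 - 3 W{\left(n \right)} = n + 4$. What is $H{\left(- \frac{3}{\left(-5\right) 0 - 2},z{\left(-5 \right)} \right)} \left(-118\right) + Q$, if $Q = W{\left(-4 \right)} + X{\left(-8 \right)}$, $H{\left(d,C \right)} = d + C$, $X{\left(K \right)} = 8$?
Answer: $\frac{1268}{3} \approx 422.67$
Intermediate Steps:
$W{\left(n \right)} = \frac{1}{3} - \frac{n}{3}$ ($W{\left(n \right)} = \frac{5}{3} - \frac{n + 4}{3} = \frac{5}{3} - \frac{4 + n}{3} = \frac{5}{3} - \left(\frac{4}{3} + \frac{n}{3}\right) = \frac{1}{3} - \frac{n}{3}$)
$H{\left(d,C \right)} = C + d$
$Q = \frac{29}{3}$ ($Q = \left(\frac{1}{3} - - \frac{4}{3}\right) + 8 = \left(\frac{1}{3} + \frac{4}{3}\right) + 8 = \frac{5}{3} + 8 = \frac{29}{3} \approx 9.6667$)
$H{\left(- \frac{3}{\left(-5\right) 0 - 2},z{\left(-5 \right)} \right)} \left(-118\right) + Q = \left(-5 - \frac{3}{\left(-5\right) 0 - 2}\right) \left(-118\right) + \frac{29}{3} = \left(-5 - \frac{3}{0 - 2}\right) \left(-118\right) + \frac{29}{3} = \left(-5 - \frac{3}{-2}\right) \left(-118\right) + \frac{29}{3} = \left(-5 - - \frac{3}{2}\right) \left(-118\right) + \frac{29}{3} = \left(-5 + \frac{3}{2}\right) \left(-118\right) + \frac{29}{3} = \left(- \frac{7}{2}\right) \left(-118\right) + \frac{29}{3} = 413 + \frac{29}{3} = \frac{1268}{3}$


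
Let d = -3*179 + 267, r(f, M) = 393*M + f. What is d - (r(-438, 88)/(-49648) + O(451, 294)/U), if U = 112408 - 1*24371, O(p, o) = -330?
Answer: -588554984139/2185430488 ≈ -269.31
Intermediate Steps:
r(f, M) = f + 393*M
U = 88037 (U = 112408 - 24371 = 88037)
d = -270 (d = -537 + 267 = -270)
d - (r(-438, 88)/(-49648) + O(451, 294)/U) = -270 - ((-438 + 393*88)/(-49648) - 330/88037) = -270 - ((-438 + 34584)*(-1/49648) - 330*1/88037) = -270 - (34146*(-1/49648) - 330/88037) = -270 - (-17073/24824 - 330/88037) = -270 - 1*(-1511247621/2185430488) = -270 + 1511247621/2185430488 = -588554984139/2185430488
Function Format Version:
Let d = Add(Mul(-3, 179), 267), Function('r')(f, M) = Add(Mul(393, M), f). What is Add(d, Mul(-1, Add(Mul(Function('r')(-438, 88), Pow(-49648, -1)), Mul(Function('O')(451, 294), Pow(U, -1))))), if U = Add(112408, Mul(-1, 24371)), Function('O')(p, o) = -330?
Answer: Rational(-588554984139, 2185430488) ≈ -269.31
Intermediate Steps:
Function('r')(f, M) = Add(f, Mul(393, M))
U = 88037 (U = Add(112408, -24371) = 88037)
d = -270 (d = Add(-537, 267) = -270)
Add(d, Mul(-1, Add(Mul(Function('r')(-438, 88), Pow(-49648, -1)), Mul(Function('O')(451, 294), Pow(U, -1))))) = Add(-270, Mul(-1, Add(Mul(Add(-438, Mul(393, 88)), Pow(-49648, -1)), Mul(-330, Pow(88037, -1))))) = Add(-270, Mul(-1, Add(Mul(Add(-438, 34584), Rational(-1, 49648)), Mul(-330, Rational(1, 88037))))) = Add(-270, Mul(-1, Add(Mul(34146, Rational(-1, 49648)), Rational(-330, 88037)))) = Add(-270, Mul(-1, Add(Rational(-17073, 24824), Rational(-330, 88037)))) = Add(-270, Mul(-1, Rational(-1511247621, 2185430488))) = Add(-270, Rational(1511247621, 2185430488)) = Rational(-588554984139, 2185430488)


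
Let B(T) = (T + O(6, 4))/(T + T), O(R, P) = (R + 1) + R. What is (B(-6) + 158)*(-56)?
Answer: -26446/3 ≈ -8815.3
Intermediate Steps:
O(R, P) = 1 + 2*R (O(R, P) = (1 + R) + R = 1 + 2*R)
B(T) = (13 + T)/(2*T) (B(T) = (T + (1 + 2*6))/(T + T) = (T + (1 + 12))/((2*T)) = (T + 13)*(1/(2*T)) = (13 + T)*(1/(2*T)) = (13 + T)/(2*T))
(B(-6) + 158)*(-56) = ((½)*(13 - 6)/(-6) + 158)*(-56) = ((½)*(-⅙)*7 + 158)*(-56) = (-7/12 + 158)*(-56) = (1889/12)*(-56) = -26446/3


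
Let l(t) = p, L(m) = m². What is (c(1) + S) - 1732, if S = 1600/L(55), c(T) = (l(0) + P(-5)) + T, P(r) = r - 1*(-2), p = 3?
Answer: -209387/121 ≈ -1730.5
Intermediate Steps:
l(t) = 3
P(r) = 2 + r (P(r) = r + 2 = 2 + r)
c(T) = T (c(T) = (3 + (2 - 5)) + T = (3 - 3) + T = 0 + T = T)
S = 64/121 (S = 1600/(55²) = 1600/3025 = 1600*(1/3025) = 64/121 ≈ 0.52893)
(c(1) + S) - 1732 = (1 + 64/121) - 1732 = 185/121 - 1732 = -209387/121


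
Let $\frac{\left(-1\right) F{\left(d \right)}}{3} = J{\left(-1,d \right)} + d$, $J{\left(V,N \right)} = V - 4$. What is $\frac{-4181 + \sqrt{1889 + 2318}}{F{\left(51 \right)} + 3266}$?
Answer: $- \frac{4181}{3128} + \frac{\sqrt{4207}}{3128} \approx -1.3159$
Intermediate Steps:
$J{\left(V,N \right)} = -4 + V$ ($J{\left(V,N \right)} = V - 4 = -4 + V$)
$F{\left(d \right)} = 15 - 3 d$ ($F{\left(d \right)} = - 3 \left(\left(-4 - 1\right) + d\right) = - 3 \left(-5 + d\right) = 15 - 3 d$)
$\frac{-4181 + \sqrt{1889 + 2318}}{F{\left(51 \right)} + 3266} = \frac{-4181 + \sqrt{1889 + 2318}}{\left(15 - 153\right) + 3266} = \frac{-4181 + \sqrt{4207}}{\left(15 - 153\right) + 3266} = \frac{-4181 + \sqrt{4207}}{-138 + 3266} = \frac{-4181 + \sqrt{4207}}{3128} = \left(-4181 + \sqrt{4207}\right) \frac{1}{3128} = - \frac{4181}{3128} + \frac{\sqrt{4207}}{3128}$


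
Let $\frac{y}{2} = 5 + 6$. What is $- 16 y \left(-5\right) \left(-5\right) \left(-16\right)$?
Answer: $140800$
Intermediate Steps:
$y = 22$ ($y = 2 \left(5 + 6\right) = 2 \cdot 11 = 22$)
$- 16 y \left(-5\right) \left(-5\right) \left(-16\right) = - 16 \cdot 22 \left(-5\right) \left(-5\right) \left(-16\right) = - 16 \left(\left(-110\right) \left(-5\right)\right) \left(-16\right) = \left(-16\right) 550 \left(-16\right) = \left(-8800\right) \left(-16\right) = 140800$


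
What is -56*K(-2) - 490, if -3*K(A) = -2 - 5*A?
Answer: -1022/3 ≈ -340.67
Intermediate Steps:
K(A) = 2/3 + 5*A/3 (K(A) = -(-2 - 5*A)/3 = 2/3 + 5*A/3)
-56*K(-2) - 490 = -56*(2/3 + (5/3)*(-2)) - 490 = -56*(2/3 - 10/3) - 490 = -56*(-8/3) - 490 = 448/3 - 490 = -1022/3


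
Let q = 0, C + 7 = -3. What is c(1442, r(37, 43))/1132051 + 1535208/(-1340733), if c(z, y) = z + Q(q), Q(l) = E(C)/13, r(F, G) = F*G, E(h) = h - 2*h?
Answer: -7522663994252/6577038577993 ≈ -1.1438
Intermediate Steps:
C = -10 (C = -7 - 3 = -10)
E(h) = -h
Q(l) = 10/13 (Q(l) = -1*(-10)/13 = 10*(1/13) = 10/13)
c(z, y) = 10/13 + z (c(z, y) = z + 10/13 = 10/13 + z)
c(1442, r(37, 43))/1132051 + 1535208/(-1340733) = (10/13 + 1442)/1132051 + 1535208/(-1340733) = (18756/13)*(1/1132051) + 1535208*(-1/1340733) = 18756/14716663 - 511736/446911 = -7522663994252/6577038577993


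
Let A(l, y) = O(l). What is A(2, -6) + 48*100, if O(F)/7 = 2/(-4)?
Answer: 9593/2 ≈ 4796.5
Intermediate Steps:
O(F) = -7/2 (O(F) = 7*(2/(-4)) = 7*(2*(-¼)) = 7*(-½) = -7/2)
A(l, y) = -7/2
A(2, -6) + 48*100 = -7/2 + 48*100 = -7/2 + 4800 = 9593/2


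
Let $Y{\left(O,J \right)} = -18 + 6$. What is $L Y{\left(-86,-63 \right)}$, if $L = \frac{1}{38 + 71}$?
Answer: $- \frac{12}{109} \approx -0.11009$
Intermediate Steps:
$Y{\left(O,J \right)} = -12$
$L = \frac{1}{109} \approx 0.0091743$
$L Y{\left(-86,-63 \right)} = \frac{1}{109} \left(-12\right) = - \frac{12}{109}$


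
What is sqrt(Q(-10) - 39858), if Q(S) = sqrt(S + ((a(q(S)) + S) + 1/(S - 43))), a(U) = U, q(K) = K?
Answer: sqrt(-111961122 + 53*I*sqrt(84323))/53 ≈ 0.013722 + 199.64*I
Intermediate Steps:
Q(S) = sqrt(1/(-43 + S) + 3*S) (Q(S) = sqrt(S + ((S + S) + 1/(S - 43))) = sqrt(S + (2*S + 1/(-43 + S))) = sqrt(S + (1/(-43 + S) + 2*S)) = sqrt(1/(-43 + S) + 3*S))
sqrt(Q(-10) - 39858) = sqrt(sqrt((1 + 3*(-10)*(-43 - 10))/(-43 - 10)) - 39858) = sqrt(sqrt((1 + 3*(-10)*(-53))/(-53)) - 39858) = sqrt(sqrt(-(1 + 1590)/53) - 39858) = sqrt(sqrt(-1/53*1591) - 39858) = sqrt(sqrt(-1591/53) - 39858) = sqrt(I*sqrt(84323)/53 - 39858) = sqrt(-39858 + I*sqrt(84323)/53)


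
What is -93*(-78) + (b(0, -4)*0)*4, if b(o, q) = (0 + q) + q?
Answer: 7254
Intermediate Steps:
b(o, q) = 2*q (b(o, q) = q + q = 2*q)
-93*(-78) + (b(0, -4)*0)*4 = -93*(-78) + ((2*(-4))*0)*4 = 7254 - 8*0*4 = 7254 + 0*4 = 7254 + 0 = 7254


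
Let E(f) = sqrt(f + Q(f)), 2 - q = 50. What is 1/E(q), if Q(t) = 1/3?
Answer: -I*sqrt(429)/143 ≈ -0.14484*I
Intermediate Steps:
q = -48 (q = 2 - 1*50 = 2 - 50 = -48)
Q(t) = 1/3
E(f) = sqrt(1/3 + f) (E(f) = sqrt(f + 1/3) = sqrt(1/3 + f))
1/E(q) = 1/(sqrt(3 + 9*(-48))/3) = 1/(sqrt(3 - 432)/3) = 1/(sqrt(-429)/3) = 1/((I*sqrt(429))/3) = 1/(I*sqrt(429)/3) = -I*sqrt(429)/143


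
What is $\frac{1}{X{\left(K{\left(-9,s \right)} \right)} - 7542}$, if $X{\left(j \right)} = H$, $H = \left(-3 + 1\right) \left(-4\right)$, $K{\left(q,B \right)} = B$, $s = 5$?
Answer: $- \frac{1}{7534} \approx -0.00013273$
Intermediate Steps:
$H = 8$ ($H = \left(-2\right) \left(-4\right) = 8$)
$X{\left(j \right)} = 8$
$\frac{1}{X{\left(K{\left(-9,s \right)} \right)} - 7542} = \frac{1}{8 - 7542} = \frac{1}{-7534} = - \frac{1}{7534}$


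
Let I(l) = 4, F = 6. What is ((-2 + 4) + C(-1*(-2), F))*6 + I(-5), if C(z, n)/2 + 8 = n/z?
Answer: -44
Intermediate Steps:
C(z, n) = -16 + 2*n/z (C(z, n) = -16 + 2*(n/z) = -16 + 2*n/z)
((-2 + 4) + C(-1*(-2), F))*6 + I(-5) = ((-2 + 4) + (-16 + 2*6/(-1*(-2))))*6 + 4 = (2 + (-16 + 2*6/2))*6 + 4 = (2 + (-16 + 2*6*(1/2)))*6 + 4 = (2 + (-16 + 6))*6 + 4 = (2 - 10)*6 + 4 = -8*6 + 4 = -48 + 4 = -44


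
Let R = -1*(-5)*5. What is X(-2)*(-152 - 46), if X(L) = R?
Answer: -4950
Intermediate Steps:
R = 25 (R = 5*5 = 25)
X(L) = 25
X(-2)*(-152 - 46) = 25*(-152 - 46) = 25*(-198) = -4950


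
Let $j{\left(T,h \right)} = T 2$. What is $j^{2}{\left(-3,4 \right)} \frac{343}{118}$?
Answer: $\frac{6174}{59} \approx 104.64$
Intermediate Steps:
$j{\left(T,h \right)} = 2 T$
$j^{2}{\left(-3,4 \right)} \frac{343}{118} = \left(2 \left(-3\right)\right)^{2} \cdot \frac{343}{118} = \left(-6\right)^{2} \cdot 343 \cdot \frac{1}{118} = 36 \cdot \frac{343}{118} = \frac{6174}{59}$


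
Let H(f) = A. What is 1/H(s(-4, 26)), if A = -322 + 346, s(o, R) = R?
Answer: 1/24 ≈ 0.041667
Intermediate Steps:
A = 24
H(f) = 24
1/H(s(-4, 26)) = 1/24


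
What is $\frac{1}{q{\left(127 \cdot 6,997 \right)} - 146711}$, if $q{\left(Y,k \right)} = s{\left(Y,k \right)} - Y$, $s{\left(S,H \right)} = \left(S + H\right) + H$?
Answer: $- \frac{1}{144717} \approx -6.91 \cdot 10^{-6}$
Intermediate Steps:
$s{\left(S,H \right)} = S + 2 H$ ($s{\left(S,H \right)} = \left(H + S\right) + H = S + 2 H$)
$q{\left(Y,k \right)} = 2 k$ ($q{\left(Y,k \right)} = \left(Y + 2 k\right) - Y = 2 k$)
$\frac{1}{q{\left(127 \cdot 6,997 \right)} - 146711} = \frac{1}{2 \cdot 997 - 146711} = \frac{1}{1994 - 146711} = \frac{1}{-144717} = - \frac{1}{144717}$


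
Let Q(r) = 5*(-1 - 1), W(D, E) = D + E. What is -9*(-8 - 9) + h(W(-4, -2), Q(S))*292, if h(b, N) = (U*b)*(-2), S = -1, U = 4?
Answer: 14169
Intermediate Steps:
Q(r) = -10 (Q(r) = 5*(-2) = -10)
h(b, N) = -8*b (h(b, N) = (4*b)*(-2) = -8*b)
-9*(-8 - 9) + h(W(-4, -2), Q(S))*292 = -9*(-8 - 9) - 8*(-4 - 2)*292 = -9*(-17) - 8*(-6)*292 = 153 + 48*292 = 153 + 14016 = 14169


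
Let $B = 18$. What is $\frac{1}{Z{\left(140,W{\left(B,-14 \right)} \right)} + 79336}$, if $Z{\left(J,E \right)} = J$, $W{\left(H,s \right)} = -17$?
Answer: $\frac{1}{79476} \approx 1.2582 \cdot 10^{-5}$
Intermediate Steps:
$\frac{1}{Z{\left(140,W{\left(B,-14 \right)} \right)} + 79336} = \frac{1}{140 + 79336} = \frac{1}{79476}$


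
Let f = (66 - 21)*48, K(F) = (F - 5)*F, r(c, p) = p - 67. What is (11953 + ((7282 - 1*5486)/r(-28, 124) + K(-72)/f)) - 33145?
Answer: -12060017/570 ≈ -21158.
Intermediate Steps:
r(c, p) = -67 + p
K(F) = F*(-5 + F) (K(F) = (-5 + F)*F = F*(-5 + F))
f = 2160 (f = 45*48 = 2160)
(11953 + ((7282 - 1*5486)/r(-28, 124) + K(-72)/f)) - 33145 = (11953 + ((7282 - 1*5486)/(-67 + 124) - 72*(-5 - 72)/2160)) - 33145 = (11953 + ((7282 - 5486)/57 - 72*(-77)*(1/2160))) - 33145 = (11953 + (1796*(1/57) + 5544*(1/2160))) - 33145 = (11953 + (1796/57 + 77/30)) - 33145 = (11953 + 19423/570) - 33145 = 6832633/570 - 33145 = -12060017/570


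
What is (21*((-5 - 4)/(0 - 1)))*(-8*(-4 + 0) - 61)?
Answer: -5481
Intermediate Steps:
(21*((-5 - 4)/(0 - 1)))*(-8*(-4 + 0) - 61) = (21*(-9/(-1)))*(-8*(-4) - 61) = (21*(-9*(-1)))*(32 - 61) = (21*9)*(-29) = 189*(-29) = -5481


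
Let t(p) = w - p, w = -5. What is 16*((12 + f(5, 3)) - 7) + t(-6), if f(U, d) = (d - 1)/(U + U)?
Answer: 421/5 ≈ 84.200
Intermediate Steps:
f(U, d) = (-1 + d)/(2*U) (f(U, d) = (-1 + d)/((2*U)) = (-1 + d)*(1/(2*U)) = (-1 + d)/(2*U))
t(p) = -5 - p
16*((12 + f(5, 3)) - 7) + t(-6) = 16*((12 + (½)*(-1 + 3)/5) - 7) + (-5 - 1*(-6)) = 16*((12 + (½)*(⅕)*2) - 7) + (-5 + 6) = 16*((12 + ⅕) - 7) + 1 = 16*(61/5 - 7) + 1 = 16*(26/5) + 1 = 416/5 + 1 = 421/5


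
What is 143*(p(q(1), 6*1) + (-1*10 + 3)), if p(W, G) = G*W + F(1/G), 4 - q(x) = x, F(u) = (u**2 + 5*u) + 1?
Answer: 66209/36 ≈ 1839.1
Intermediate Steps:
F(u) = 1 + u**2 + 5*u
q(x) = 4 - x
p(W, G) = 1 + G**(-2) + 5/G + G*W (p(W, G) = G*W + (1 + (1/G)**2 + 5/G) = G*W + (1 + G**(-2) + 5/G) = 1 + G**(-2) + 5/G + G*W)
143*(p(q(1), 6*1) + (-1*10 + 3)) = 143*((1 + (6*1)**(-2) + 5/((6*1)) + (6*1)*(4 - 1*1)) + (-1*10 + 3)) = 143*((1 + 6**(-2) + 5/6 + 6*(4 - 1)) + (-10 + 3)) = 143*((1 + 1/36 + 5*(1/6) + 6*3) - 7) = 143*((1 + 1/36 + 5/6 + 18) - 7) = 143*(715/36 - 7) = 143*(463/36) = 66209/36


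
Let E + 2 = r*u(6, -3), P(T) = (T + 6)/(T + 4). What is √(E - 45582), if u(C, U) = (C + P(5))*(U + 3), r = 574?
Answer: 4*I*√2849 ≈ 213.5*I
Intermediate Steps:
P(T) = (6 + T)/(4 + T)
u(C, U) = (3 + U)*(11/9 + C) (u(C, U) = (C + (6 + 5)/(4 + 5))*(U + 3) = (C + 11/9)*(3 + U) = (11/9 + C)*(3 + U) = (3 + U)*(11/9 + C))
E = -2 (E = -2 + 574*(11/3 + 3*6 + (11/9)*(-3) + 6*(-3)) = -2 + 574*(11/3 + 18 - 11/3 - 18) = -2 + 574*0 = -2 + 0 = -2)
√(E - 45582) = √(-2 - 45582) = √(-45584) = 4*I*√2849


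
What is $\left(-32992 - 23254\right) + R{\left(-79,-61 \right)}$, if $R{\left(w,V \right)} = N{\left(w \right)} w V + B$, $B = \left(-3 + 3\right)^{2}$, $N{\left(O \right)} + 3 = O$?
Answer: $-451404$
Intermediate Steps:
$N{\left(O \right)} = -3 + O$
$B = 0$ ($B = 0^{2} = 0$)
$R{\left(w,V \right)} = V w \left(-3 + w\right)$ ($R{\left(w,V \right)} = \left(-3 + w\right) w V + 0 = w \left(-3 + w\right) V + 0 = V w \left(-3 + w\right) + 0 = V w \left(-3 + w\right)$)
$\left(-32992 - 23254\right) + R{\left(-79,-61 \right)} = \left(-32992 - 23254\right) - - 4819 \left(-3 - 79\right) = -56246 - \left(-4819\right) \left(-82\right) = -56246 - 395158 = -451404$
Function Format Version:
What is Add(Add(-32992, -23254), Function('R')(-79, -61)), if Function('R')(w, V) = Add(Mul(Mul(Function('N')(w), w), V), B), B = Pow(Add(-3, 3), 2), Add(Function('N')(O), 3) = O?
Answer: -451404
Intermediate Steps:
Function('N')(O) = Add(-3, O)
B = 0 (B = Pow(0, 2) = 0)
Function('R')(w, V) = Mul(V, w, Add(-3, w)) (Function('R')(w, V) = Add(Mul(Mul(Add(-3, w), w), V), 0) = Add(Mul(Mul(w, Add(-3, w)), V), 0) = Add(Mul(V, w, Add(-3, w)), 0) = Mul(V, w, Add(-3, w)))
Add(Add(-32992, -23254), Function('R')(-79, -61)) = Add(Add(-32992, -23254), Mul(-61, -79, Add(-3, -79))) = Add(-56246, Mul(-61, -79, -82)) = Add(-56246, -395158) = -451404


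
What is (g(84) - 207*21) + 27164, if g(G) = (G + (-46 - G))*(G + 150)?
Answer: 12053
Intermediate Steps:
g(G) = -6900 - 46*G (g(G) = -46*(150 + G) = -6900 - 46*G)
(g(84) - 207*21) + 27164 = ((-6900 - 46*84) - 207*21) + 27164 = ((-6900 - 3864) - 4347) + 27164 = (-10764 - 4347) + 27164 = -15111 + 27164 = 12053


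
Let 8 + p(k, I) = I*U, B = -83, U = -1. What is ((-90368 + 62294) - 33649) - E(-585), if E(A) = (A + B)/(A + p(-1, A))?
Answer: -123613/2 ≈ -61807.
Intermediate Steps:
p(k, I) = -8 - I (p(k, I) = -8 + I*(-1) = -8 - I)
E(A) = 83/8 - A/8 (E(A) = (A - 83)/(A + (-8 - A)) = (-83 + A)/(-8) = (-83 + A)*(-1/8) = 83/8 - A/8)
((-90368 + 62294) - 33649) - E(-585) = ((-90368 + 62294) - 33649) - (83/8 - 1/8*(-585)) = (-28074 - 33649) - (83/8 + 585/8) = -61723 - 1*167/2 = -61723 - 167/2 = -123613/2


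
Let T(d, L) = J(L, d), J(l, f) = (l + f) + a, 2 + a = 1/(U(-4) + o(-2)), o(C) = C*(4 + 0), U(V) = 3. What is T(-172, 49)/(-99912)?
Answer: 313/249780 ≈ 0.0012531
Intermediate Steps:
o(C) = 4*C (o(C) = C*4 = 4*C)
a = -11/5 (a = -2 + 1/(3 + 4*(-2)) = -2 + 1/(3 - 8) = -2 + 1/(-5) = -2 - ⅕ = -11/5 ≈ -2.2000)
J(l, f) = -11/5 + f + l (J(l, f) = (l + f) - 11/5 = (f + l) - 11/5 = -11/5 + f + l)
T(d, L) = -11/5 + L + d (T(d, L) = -11/5 + d + L = -11/5 + L + d)
T(-172, 49)/(-99912) = (-11/5 + 49 - 172)/(-99912) = -626/5*(-1/99912) = 313/249780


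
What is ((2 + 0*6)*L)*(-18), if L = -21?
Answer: 756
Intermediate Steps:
((2 + 0*6)*L)*(-18) = ((2 + 0*6)*(-21))*(-18) = ((2 + 0)*(-21))*(-18) = (2*(-21))*(-18) = -42*(-18) = 756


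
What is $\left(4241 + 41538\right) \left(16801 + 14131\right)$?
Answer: $1416036028$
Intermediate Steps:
$\left(4241 + 41538\right) \left(16801 + 14131\right) = 45779 \cdot 30932 = 1416036028$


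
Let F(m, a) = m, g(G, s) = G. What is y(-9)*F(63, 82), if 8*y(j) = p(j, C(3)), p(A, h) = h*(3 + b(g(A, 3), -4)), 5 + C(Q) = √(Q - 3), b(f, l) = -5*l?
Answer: -7245/8 ≈ -905.63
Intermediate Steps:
C(Q) = -5 + √(-3 + Q) (C(Q) = -5 + √(Q - 3) = -5 + √(-3 + Q))
p(A, h) = 23*h (p(A, h) = h*(3 - 5*(-4)) = h*(3 + 20) = h*23 = 23*h)
y(j) = -115/8 (y(j) = (23*(-5 + √(-3 + 3)))/8 = (23*(-5 + √0))/8 = (23*(-5 + 0))/8 = (23*(-5))/8 = (⅛)*(-115) = -115/8)
y(-9)*F(63, 82) = -115/8*63 = -7245/8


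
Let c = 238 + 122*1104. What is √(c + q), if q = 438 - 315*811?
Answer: I*√120101 ≈ 346.56*I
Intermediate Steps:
q = -255027 (q = 438 - 255465 = -255027)
c = 134926 (c = 238 + 134688 = 134926)
√(c + q) = √(134926 - 255027) = √(-120101) = I*√120101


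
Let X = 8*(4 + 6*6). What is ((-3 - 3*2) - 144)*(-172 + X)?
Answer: -22644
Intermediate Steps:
X = 320 (X = 8*(4 + 36) = 8*40 = 320)
((-3 - 3*2) - 144)*(-172 + X) = ((-3 - 3*2) - 144)*(-172 + 320) = ((-3 - 6) - 144)*148 = (-9 - 144)*148 = -153*148 = -22644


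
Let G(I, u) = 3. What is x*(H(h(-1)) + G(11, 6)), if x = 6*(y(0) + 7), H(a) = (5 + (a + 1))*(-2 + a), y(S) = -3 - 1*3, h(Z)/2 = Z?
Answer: -78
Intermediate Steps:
h(Z) = 2*Z
y(S) = -6 (y(S) = -3 - 3 = -6)
H(a) = (-2 + a)*(6 + a) (H(a) = (5 + (1 + a))*(-2 + a) = (6 + a)*(-2 + a) = (-2 + a)*(6 + a))
x = 6 (x = 6*(-6 + 7) = 6*1 = 6)
x*(H(h(-1)) + G(11, 6)) = 6*((-12 + (2*(-1))² + 4*(2*(-1))) + 3) = 6*((-12 + (-2)² + 4*(-2)) + 3) = 6*((-12 + 4 - 8) + 3) = 6*(-16 + 3) = 6*(-13) = -78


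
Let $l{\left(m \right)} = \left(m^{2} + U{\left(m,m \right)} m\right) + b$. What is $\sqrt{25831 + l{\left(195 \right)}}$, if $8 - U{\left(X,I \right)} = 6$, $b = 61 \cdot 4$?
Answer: $\sqrt{64490} \approx 253.95$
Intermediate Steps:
$b = 244$
$U{\left(X,I \right)} = 2$ ($U{\left(X,I \right)} = 8 - 6 = 2$)
$l{\left(m \right)} = 244 + m^{2} + 2 m$ ($l{\left(m \right)} = \left(m^{2} + 2 m\right) + 244 = 244 + m^{2} + 2 m$)
$\sqrt{25831 + l{\left(195 \right)}} = \sqrt{25831 + \left(244 + 195^{2} + 2 \cdot 195\right)} = \sqrt{25831 + \left(244 + 38025 + 390\right)} = \sqrt{25831 + 38659} = \sqrt{64490}$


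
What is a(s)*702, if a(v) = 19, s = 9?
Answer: 13338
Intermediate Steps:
a(s)*702 = 19*702 = 13338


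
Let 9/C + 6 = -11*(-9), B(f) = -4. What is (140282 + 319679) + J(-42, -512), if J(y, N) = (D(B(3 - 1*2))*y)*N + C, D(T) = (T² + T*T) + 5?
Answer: 38923882/31 ≈ 1.2556e+6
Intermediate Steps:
D(T) = 5 + 2*T² (D(T) = (T² + T²) + 5 = 2*T² + 5 = 5 + 2*T²)
C = 3/31 (C = 9/(-6 - 11*(-9)) = 9/(-6 + 99) = 9/93 = 9*(1/93) = 3/31 ≈ 0.096774)
J(y, N) = 3/31 + 37*N*y (J(y, N) = ((5 + 2*(-4)²)*y)*N + 3/31 = ((5 + 2*16)*y)*N + 3/31 = ((5 + 32)*y)*N + 3/31 = (37*y)*N + 3/31 = 37*N*y + 3/31 = 3/31 + 37*N*y)
(140282 + 319679) + J(-42, -512) = (140282 + 319679) + (3/31 + 37*(-512)*(-42)) = 459961 + (3/31 + 795648) = 459961 + 24665091/31 = 38923882/31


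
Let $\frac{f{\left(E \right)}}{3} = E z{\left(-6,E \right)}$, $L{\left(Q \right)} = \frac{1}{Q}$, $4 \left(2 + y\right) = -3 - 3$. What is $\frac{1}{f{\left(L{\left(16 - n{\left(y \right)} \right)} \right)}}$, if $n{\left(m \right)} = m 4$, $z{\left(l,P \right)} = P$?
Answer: $300$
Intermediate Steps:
$y = - \frac{7}{2}$ ($y = -2 + \frac{-3 - 3}{4} = -2 + \frac{1}{4} \left(-6\right) = -2 - \frac{3}{2} = - \frac{7}{2} \approx -3.5$)
$n{\left(m \right)} = 4 m$
$f{\left(E \right)} = 3 E^{2}$ ($f{\left(E \right)} = 3 E E = 3 E^{2}$)
$\frac{1}{f{\left(L{\left(16 - n{\left(y \right)} \right)} \right)}} = \frac{1}{3 \left(\frac{1}{16 - 4 \left(- \frac{7}{2}\right)}\right)^{2}} = \frac{1}{3 \left(\frac{1}{16 - -14}\right)^{2}} = \frac{1}{3 \left(\frac{1}{16 + 14}\right)^{2}} = \frac{1}{3 \left(\frac{1}{30}\right)^{2}} = \frac{1}{3 \cdot \frac{1}{900}} = \frac{1}{\frac{1}{300}} = 300$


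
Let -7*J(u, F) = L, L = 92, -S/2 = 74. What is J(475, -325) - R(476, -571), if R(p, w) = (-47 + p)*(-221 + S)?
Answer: 1108015/7 ≈ 1.5829e+5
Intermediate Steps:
S = -148 (S = -2*74 = -148)
J(u, F) = -92/7 (J(u, F) = -⅐*92 = -92/7)
R(p, w) = 17343 - 369*p (R(p, w) = (-47 + p)*(-221 - 148) = (-47 + p)*(-369) = 17343 - 369*p)
J(475, -325) - R(476, -571) = -92/7 - (17343 - 369*476) = -92/7 - (17343 - 175644) = -92/7 - 1*(-158301) = -92/7 + 158301 = 1108015/7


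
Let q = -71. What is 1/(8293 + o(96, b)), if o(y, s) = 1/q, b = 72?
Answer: 71/588802 ≈ 0.00012058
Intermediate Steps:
o(y, s) = -1/71 (o(y, s) = 1/(-71) = -1/71)
1/(8293 + o(96, b)) = 1/(8293 - 1/71) = 1/(588802/71) = 71/588802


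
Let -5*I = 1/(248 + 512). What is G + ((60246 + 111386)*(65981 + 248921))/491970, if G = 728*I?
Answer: 2567240376113/23368575 ≈ 1.0986e+5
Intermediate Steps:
I = -1/3800 (I = -1/(5*(248 + 512)) = -⅕/760 = -⅕*1/760 = -1/3800 ≈ -0.00026316)
G = -91/475 (G = 728*(-1/3800) = -91/475 ≈ -0.19158)
G + ((60246 + 111386)*(65981 + 248921))/491970 = -91/475 + ((60246 + 111386)*(65981 + 248921))/491970 = -91/475 + (171632*314902)*(1/491970) = -91/475 + 54047260064*(1/491970) = -91/475 + 27023630032/245985 = 2567240376113/23368575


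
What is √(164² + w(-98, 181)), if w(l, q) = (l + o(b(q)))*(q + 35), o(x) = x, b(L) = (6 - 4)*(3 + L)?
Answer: 4*√5326 ≈ 291.92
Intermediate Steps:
b(L) = 6 + 2*L (b(L) = 2*(3 + L) = 6 + 2*L)
w(l, q) = (35 + q)*(6 + l + 2*q) (w(l, q) = (l + (6 + 2*q))*(q + 35) = (6 + l + 2*q)*(35 + q) = (35 + q)*(6 + l + 2*q))
√(164² + w(-98, 181)) = √(164² + (210 + 2*181² + 35*(-98) + 76*181 - 98*181)) = √(26896 + (210 + 2*32761 - 3430 + 13756 - 17738)) = √(26896 + (210 + 65522 - 3430 + 13756 - 17738)) = √(26896 + 58320) = √85216 = 4*√5326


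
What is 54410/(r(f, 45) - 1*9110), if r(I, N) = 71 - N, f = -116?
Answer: -27205/4542 ≈ -5.9897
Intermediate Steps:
54410/(r(f, 45) - 1*9110) = 54410/((71 - 1*45) - 1*9110) = 54410/((71 - 45) - 9110) = 54410/(26 - 9110) = 54410/(-9084) = 54410*(-1/9084) = -27205/4542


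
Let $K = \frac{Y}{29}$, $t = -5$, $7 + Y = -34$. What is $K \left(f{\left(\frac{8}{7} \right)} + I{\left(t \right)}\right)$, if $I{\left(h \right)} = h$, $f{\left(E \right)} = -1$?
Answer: $\frac{246}{29} \approx 8.4828$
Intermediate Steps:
$Y = -41$ ($Y = -7 - 34 = -41$)
$K = - \frac{41}{29} \approx -1.4138$
$K \left(f{\left(\frac{8}{7} \right)} + I{\left(t \right)}\right) = - \frac{41 \left(-1 - 5\right)}{29} = \left(- \frac{41}{29}\right) \left(-6\right) = \frac{246}{29}$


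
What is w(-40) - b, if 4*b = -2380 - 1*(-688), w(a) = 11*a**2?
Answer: 18023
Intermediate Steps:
b = -423 (b = (-2380 - 1*(-688))/4 = (-2380 + 688)/4 = (1/4)*(-1692) = -423)
w(-40) - b = 11*(-40)**2 - 1*(-423) = 11*1600 + 423 = 17600 + 423 = 18023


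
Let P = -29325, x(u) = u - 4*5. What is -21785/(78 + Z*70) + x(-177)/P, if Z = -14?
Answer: 639022819/26451150 ≈ 24.159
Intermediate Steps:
x(u) = -20 + u (x(u) = u - 20 = -20 + u)
-21785/(78 + Z*70) + x(-177)/P = -21785/(78 - 14*70) + (-20 - 177)/(-29325) = -21785/(78 - 980) - 197*(-1/29325) = -21785/(-902) + 197/29325 = -21785*(-1/902) + 197/29325 = 21785/902 + 197/29325 = 639022819/26451150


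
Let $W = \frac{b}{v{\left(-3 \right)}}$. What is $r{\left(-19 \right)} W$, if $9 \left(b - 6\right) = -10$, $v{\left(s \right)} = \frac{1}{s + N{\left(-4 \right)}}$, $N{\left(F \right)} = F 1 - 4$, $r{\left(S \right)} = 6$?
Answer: $- \frac{968}{3} \approx -322.67$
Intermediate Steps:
$N{\left(F \right)} = -4 + F$ ($N{\left(F \right)} = F - 4 = -4 + F$)
$v{\left(s \right)} = \frac{1}{-8 + s}$ ($v{\left(s \right)} = \frac{1}{s - 8} = \frac{1}{-8 + s}$)
$b = \frac{44}{9}$ ($b = 6 + \frac{1}{9} \left(-10\right) = 6 - \frac{10}{9} = \frac{44}{9} \approx 4.8889$)
$W = - \frac{484}{9}$ ($W = \frac{44}{9 \frac{1}{-8 - 3}} = \frac{44}{9 \frac{1}{-11}} = \frac{44}{9 \left(- \frac{1}{11}\right)} = \frac{44}{9} \left(-11\right) = - \frac{484}{9} \approx -53.778$)
$r{\left(-19 \right)} W = 6 \left(- \frac{484}{9}\right) = - \frac{968}{3}$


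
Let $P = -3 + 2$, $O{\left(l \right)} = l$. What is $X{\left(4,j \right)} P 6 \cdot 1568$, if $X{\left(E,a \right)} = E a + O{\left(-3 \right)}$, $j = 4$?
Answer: $-122304$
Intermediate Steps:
$P = -1$
$X{\left(E,a \right)} = -3 + E a$ ($X{\left(E,a \right)} = E a - 3 = -3 + E a$)
$X{\left(4,j \right)} P 6 \cdot 1568 = \left(-3 + 4 \cdot 4\right) \left(-1\right) 6 \cdot 1568 = \left(-3 + 16\right) \left(-1\right) 6 \cdot 1568 = 13 \left(-1\right) 6 \cdot 1568 = \left(-13\right) 6 \cdot 1568 = \left(-78\right) 1568 = -122304$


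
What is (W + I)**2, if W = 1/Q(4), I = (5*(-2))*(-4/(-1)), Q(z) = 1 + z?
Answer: 39601/25 ≈ 1584.0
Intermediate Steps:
I = -40 (I = -(-40)*(-1) = -10*4 = -40)
W = 1/5 (W = 1/(1 + 4) = 1/5 ≈ 0.20000)
(W + I)**2 = (1/5 - 40)**2 = (-199/5)**2 = 39601/25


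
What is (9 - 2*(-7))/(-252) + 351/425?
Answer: 78677/107100 ≈ 0.73461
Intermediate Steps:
(9 - 2*(-7))/(-252) + 351/425 = (9 + 14)*(-1/252) + 351*(1/425) = 23*(-1/252) + 351/425 = -23/252 + 351/425 = 78677/107100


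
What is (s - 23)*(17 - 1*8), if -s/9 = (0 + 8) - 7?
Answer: -288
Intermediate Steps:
s = -9 (s = -9*((0 + 8) - 7) = -9*(8 - 7) = -9*1 = -9)
(s - 23)*(17 - 1*8) = (-9 - 23)*(17 - 1*8) = -32*(17 - 8) = -32*9 = -288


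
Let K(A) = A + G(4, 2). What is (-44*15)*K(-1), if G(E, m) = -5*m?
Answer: 7260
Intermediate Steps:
K(A) = -10 + A (K(A) = A - 5*2 = A - 10 = -10 + A)
(-44*15)*K(-1) = (-44*15)*(-10 - 1) = -660*(-11) = 7260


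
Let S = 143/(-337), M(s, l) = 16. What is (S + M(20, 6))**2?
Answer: 27552001/113569 ≈ 242.60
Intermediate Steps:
S = -143/337 (S = 143*(-1/337) = -143/337 ≈ -0.42433)
(S + M(20, 6))**2 = (-143/337 + 16)**2 = (5249/337)**2 = 27552001/113569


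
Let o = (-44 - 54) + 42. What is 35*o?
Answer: -1960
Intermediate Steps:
o = -56 (o = -98 + 42 = -56)
35*o = 35*(-56) = -1960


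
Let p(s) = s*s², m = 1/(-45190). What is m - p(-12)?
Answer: 78088319/45190 ≈ 1728.0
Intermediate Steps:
m = -1/45190 ≈ -2.2129e-5
p(s) = s³
m - p(-12) = -1/45190 - 1*(-12)³ = -1/45190 - 1*(-1728) = -1/45190 + 1728 = 78088319/45190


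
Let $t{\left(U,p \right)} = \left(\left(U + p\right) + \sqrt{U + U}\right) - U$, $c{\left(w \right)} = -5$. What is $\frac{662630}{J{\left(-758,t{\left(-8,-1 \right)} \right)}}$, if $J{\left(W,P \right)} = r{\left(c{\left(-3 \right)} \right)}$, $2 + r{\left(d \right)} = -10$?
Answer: $- \frac{331315}{6} \approx -55219.0$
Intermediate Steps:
$r{\left(d \right)} = -12$ ($r{\left(d \right)} = -2 - 10 = -12$)
$t{\left(U,p \right)} = p + \sqrt{2} \sqrt{U}$ ($t{\left(U,p \right)} = \left(\left(U + p\right) + \sqrt{2 U}\right) - U = \left(\left(U + p\right) + \sqrt{2} \sqrt{U}\right) - U = \left(U + p + \sqrt{2} \sqrt{U}\right) - U = p + \sqrt{2} \sqrt{U}$)
$J{\left(W,P \right)} = -12$
$\frac{662630}{J{\left(-758,t{\left(-8,-1 \right)} \right)}} = \frac{662630}{-12} = 662630 \left(- \frac{1}{12}\right) = - \frac{331315}{6}$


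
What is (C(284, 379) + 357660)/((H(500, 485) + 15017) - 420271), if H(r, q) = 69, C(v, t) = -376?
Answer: -357284/405185 ≈ -0.88178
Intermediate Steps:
(C(284, 379) + 357660)/((H(500, 485) + 15017) - 420271) = (-376 + 357660)/((69 + 15017) - 420271) = 357284/(15086 - 420271) = 357284/(-405185) = 357284*(-1/405185) = -357284/405185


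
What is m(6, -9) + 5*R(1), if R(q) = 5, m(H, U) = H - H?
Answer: 25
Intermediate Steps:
m(H, U) = 0
m(6, -9) + 5*R(1) = 0 + 5*5 = 0 + 25 = 25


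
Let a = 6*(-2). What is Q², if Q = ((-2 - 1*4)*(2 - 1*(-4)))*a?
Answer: 186624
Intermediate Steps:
a = -12
Q = 432 (Q = ((-2 - 1*4)*(2 - 1*(-4)))*(-12) = ((-2 - 4)*(2 + 4))*(-12) = -6*6*(-12) = -36*(-12) = 432)
Q² = 432² = 186624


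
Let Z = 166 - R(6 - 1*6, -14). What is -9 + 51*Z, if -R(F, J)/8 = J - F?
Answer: 2745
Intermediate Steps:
R(F, J) = -8*J + 8*F (R(F, J) = -8*(J - F) = -8*J + 8*F)
Z = 54 (Z = 166 - (-8*(-14) + 8*(6 - 1*6)) = 166 - (112 + 8*(6 - 6)) = 166 - (112 + 8*0) = 166 - (112 + 0) = 166 - 1*112 = 166 - 112 = 54)
-9 + 51*Z = -9 + 51*54 = -9 + 2754 = 2745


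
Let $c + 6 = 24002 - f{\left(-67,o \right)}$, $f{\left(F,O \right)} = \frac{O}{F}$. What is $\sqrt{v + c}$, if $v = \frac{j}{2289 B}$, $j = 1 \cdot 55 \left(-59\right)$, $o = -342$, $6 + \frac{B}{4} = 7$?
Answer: $\frac{5 \sqrt{90282009500571}}{306726} \approx 154.89$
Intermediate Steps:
$B = 4$ ($B = -24 + 4 \cdot 7 = -24 + 28 = 4$)
$j = -3245$ ($j = 55 \left(-59\right) = -3245$)
$c = \frac{1607390}{67}$ ($c = -6 + \left(24002 - - \frac{342}{-67}\right) = -6 + \left(24002 - \left(-342\right) \left(- \frac{1}{67}\right)\right) = -6 + \left(24002 - \frac{342}{67}\right) = -6 + \frac{1607792}{67} = \frac{1607390}{67} \approx 23991.0$)
$v = - \frac{3245}{9156}$ ($v = - \frac{3245}{2289 \cdot 4} = - \frac{3245}{9156} \approx -0.35441$)
$\sqrt{v + c} = \sqrt{- \frac{3245}{9156} + \frac{1607390}{67}} = \sqrt{\frac{14717045425}{613452}} = \frac{5 \sqrt{90282009500571}}{306726}$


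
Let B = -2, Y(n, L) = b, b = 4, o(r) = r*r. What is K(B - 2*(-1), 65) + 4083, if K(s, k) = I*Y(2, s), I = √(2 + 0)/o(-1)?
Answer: 4083 + 4*√2 ≈ 4088.7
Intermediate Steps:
o(r) = r²
Y(n, L) = 4
I = √2 (I = √(2 + 0)/((-1)²) = √2/1 = √2*1 = √2 ≈ 1.4142)
K(s, k) = 4*√2 (K(s, k) = √2*4 = 4*√2)
K(B - 2*(-1), 65) + 4083 = 4*√2 + 4083 = 4083 + 4*√2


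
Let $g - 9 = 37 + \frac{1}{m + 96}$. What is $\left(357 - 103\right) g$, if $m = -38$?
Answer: $\frac{338963}{29} \approx 11688.0$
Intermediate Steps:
$g = \frac{2669}{58}$ ($g = 9 + \left(37 + \frac{1}{-38 + 96}\right) = 9 + \left(37 + \frac{1}{58}\right) = 9 + \frac{2147}{58} = \frac{2669}{58} \approx 46.017$)
$\left(357 - 103\right) g = \left(357 - 103\right) \frac{2669}{58} = 254 \cdot \frac{2669}{58} = \frac{338963}{29}$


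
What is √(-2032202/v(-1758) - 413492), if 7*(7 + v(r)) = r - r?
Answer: I*√6035694/7 ≈ 350.97*I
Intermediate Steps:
v(r) = -7 (v(r) = -7 + (r - r)/7 = -7 + (⅐)*0 = -7 + 0 = -7)
√(-2032202/v(-1758) - 413492) = √(-2032202/(-7) - 413492) = √(-2032202*(-⅐) - 413492) = √(2032202/7 - 413492) = √(-862242/7) = I*√6035694/7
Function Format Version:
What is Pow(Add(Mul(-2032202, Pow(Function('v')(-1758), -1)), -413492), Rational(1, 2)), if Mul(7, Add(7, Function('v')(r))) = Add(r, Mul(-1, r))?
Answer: Mul(Rational(1, 7), I, Pow(6035694, Rational(1, 2))) ≈ Mul(350.97, I)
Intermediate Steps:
Function('v')(r) = -7 (Function('v')(r) = Add(-7, Mul(Rational(1, 7), Add(r, Mul(-1, r)))) = Add(-7, Mul(Rational(1, 7), 0)) = Add(-7, 0) = -7)
Pow(Add(Mul(-2032202, Pow(Function('v')(-1758), -1)), -413492), Rational(1, 2)) = Pow(Add(Mul(-2032202, Pow(-7, -1)), -413492), Rational(1, 2)) = Pow(Add(Mul(-2032202, Rational(-1, 7)), -413492), Rational(1, 2)) = Pow(Add(Rational(2032202, 7), -413492), Rational(1, 2)) = Pow(Rational(-862242, 7), Rational(1, 2)) = Mul(Rational(1, 7), I, Pow(6035694, Rational(1, 2)))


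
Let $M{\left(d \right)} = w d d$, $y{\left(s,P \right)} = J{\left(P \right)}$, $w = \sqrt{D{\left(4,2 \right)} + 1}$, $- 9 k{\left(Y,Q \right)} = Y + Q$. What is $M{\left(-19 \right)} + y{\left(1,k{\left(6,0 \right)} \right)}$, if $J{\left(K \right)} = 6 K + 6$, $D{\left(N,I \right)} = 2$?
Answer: $2 + 361 \sqrt{3} \approx 627.27$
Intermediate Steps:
$J{\left(K \right)} = 6 + 6 K$
$k{\left(Y,Q \right)} = - \frac{Q}{9} - \frac{Y}{9}$ ($k{\left(Y,Q \right)} = - \frac{Y + Q}{9} = - \frac{Q + Y}{9} = - \frac{Q}{9} - \frac{Y}{9}$)
$w = \sqrt{3}$ ($w = \sqrt{2 + 1} = \sqrt{3} \approx 1.732$)
$y{\left(s,P \right)} = 6 + 6 P$
$M{\left(d \right)} = \sqrt{3} d^{2}$ ($M{\left(d \right)} = \sqrt{3} d d = d \sqrt{3} d = \sqrt{3} d^{2}$)
$M{\left(-19 \right)} + y{\left(1,k{\left(6,0 \right)} \right)} = \sqrt{3} \left(-19\right)^{2} + \left(6 + 6 \left(\left(- \frac{1}{9}\right) 0 - \frac{2}{3}\right)\right) = \sqrt{3} \cdot 361 + \left(6 + 6 \left(0 - \frac{2}{3}\right)\right) = 361 \sqrt{3} + \left(6 + 6 \left(- \frac{2}{3}\right)\right) = 361 \sqrt{3} + \left(6 - 4\right) = 361 \sqrt{3} + 2 = 2 + 361 \sqrt{3}$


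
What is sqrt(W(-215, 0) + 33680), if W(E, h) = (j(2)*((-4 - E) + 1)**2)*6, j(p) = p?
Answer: 4*sqrt(35813) ≈ 756.97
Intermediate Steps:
W(E, h) = 12*(-3 - E)**2 (W(E, h) = (2*((-4 - E) + 1)**2)*6 = (2*(-3 - E)**2)*6 = 12*(-3 - E)**2)
sqrt(W(-215, 0) + 33680) = sqrt(12*(3 - 215)**2 + 33680) = sqrt(12*(-212)**2 + 33680) = sqrt(12*44944 + 33680) = sqrt(539328 + 33680) = sqrt(573008) = 4*sqrt(35813)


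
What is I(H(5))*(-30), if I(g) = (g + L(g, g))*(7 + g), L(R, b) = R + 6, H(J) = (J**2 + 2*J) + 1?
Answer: -100620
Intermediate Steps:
H(J) = 1 + J**2 + 2*J
L(R, b) = 6 + R
I(g) = (6 + 2*g)*(7 + g) (I(g) = (g + (6 + g))*(7 + g) = (6 + 2*g)*(7 + g))
I(H(5))*(-30) = (42 + 2*(1 + 5**2 + 2*5)**2 + 20*(1 + 5**2 + 2*5))*(-30) = (42 + 2*(1 + 25 + 10)**2 + 20*(1 + 25 + 10))*(-30) = (42 + 2*36**2 + 20*36)*(-30) = (42 + 2*1296 + 720)*(-30) = (42 + 2592 + 720)*(-30) = 3354*(-30) = -100620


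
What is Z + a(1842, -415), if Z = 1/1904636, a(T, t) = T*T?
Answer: 6462361381105/1904636 ≈ 3.3930e+6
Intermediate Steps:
a(T, t) = T²
Z = 1/1904636 ≈ 5.2503e-7
Z + a(1842, -415) = 1/1904636 + 1842² = 1/1904636 + 3392964 = 6462361381105/1904636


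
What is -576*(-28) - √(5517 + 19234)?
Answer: 16128 - √24751 ≈ 15971.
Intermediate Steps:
-576*(-28) - √(5517 + 19234) = 16128 - √24751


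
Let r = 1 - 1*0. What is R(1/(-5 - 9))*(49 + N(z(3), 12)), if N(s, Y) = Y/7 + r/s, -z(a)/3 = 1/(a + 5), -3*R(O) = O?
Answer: 1009/882 ≈ 1.1440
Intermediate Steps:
R(O) = -O/3
z(a) = -3/(5 + a) (z(a) = -3/(a + 5) = -3/(5 + a))
r = 1 (r = 1 + 0 = 1)
N(s, Y) = 1/s + Y/7 (N(s, Y) = Y/7 + 1/s = 1/s + Y/7)
R(1/(-5 - 9))*(49 + N(z(3), 12)) = (-1/(3*(-5 - 9)))*(49 + (1/(-3/(5 + 3)) + (1/7)*12)) = (-1/3/(-14))*(49 + (1/(-3/8) + 12/7)) = (-1/3*(-1/14))*(49 + (1/(-3*1/8) + 12/7)) = (49 + (1/(-3/8) + 12/7))/42 = (49 + (-8/3 + 12/7))/42 = (49 - 20/21)/42 = (1/42)*(1009/21) = 1009/882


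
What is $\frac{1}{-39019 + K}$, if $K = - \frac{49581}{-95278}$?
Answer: $- \frac{95278}{3717602701} \approx -2.5629 \cdot 10^{-5}$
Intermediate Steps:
$K = \frac{49581}{95278}$ ($K = \left(-49581\right) \left(- \frac{1}{95278}\right) = \frac{49581}{95278} \approx 0.52038$)
$\frac{1}{-39019 + K} = \frac{1}{-39019 + \frac{49581}{95278}} = \frac{1}{- \frac{3717602701}{95278}} = - \frac{95278}{3717602701}$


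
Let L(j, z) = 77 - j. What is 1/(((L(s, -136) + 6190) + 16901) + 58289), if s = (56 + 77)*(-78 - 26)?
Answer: 1/95289 ≈ 1.0494e-5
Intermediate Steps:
s = -13832 (s = 133*(-104) = -13832)
1/(((L(s, -136) + 6190) + 16901) + 58289) = 1/((((77 - 1*(-13832)) + 6190) + 16901) + 58289) = 1/((((77 + 13832) + 6190) + 16901) + 58289) = 1/(((13909 + 6190) + 16901) + 58289) = 1/((20099 + 16901) + 58289) = 1/(37000 + 58289) = 1/95289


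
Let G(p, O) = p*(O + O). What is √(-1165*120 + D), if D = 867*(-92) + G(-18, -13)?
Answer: 6*I*√6086 ≈ 468.08*I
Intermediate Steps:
G(p, O) = 2*O*p (G(p, O) = p*(2*O) = 2*O*p)
D = -79296 (D = 867*(-92) + 2*(-13)*(-18) = -79764 + 468 = -79296)
√(-1165*120 + D) = √(-1165*120 - 79296) = √(-139800 - 79296) = √(-219096) = 6*I*√6086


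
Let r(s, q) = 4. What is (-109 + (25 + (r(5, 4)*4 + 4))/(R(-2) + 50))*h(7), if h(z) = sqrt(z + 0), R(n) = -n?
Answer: -5623*sqrt(7)/52 ≈ -286.10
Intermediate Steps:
h(z) = sqrt(z)
(-109 + (25 + (r(5, 4)*4 + 4))/(R(-2) + 50))*h(7) = (-109 + (25 + (4*4 + 4))/(-1*(-2) + 50))*sqrt(7) = (-109 + (25 + (16 + 4))/(2 + 50))*sqrt(7) = (-109 + (25 + 20)/52)*sqrt(7) = (-109 + 45*(1/52))*sqrt(7) = (-109 + 45/52)*sqrt(7) = -5623*sqrt(7)/52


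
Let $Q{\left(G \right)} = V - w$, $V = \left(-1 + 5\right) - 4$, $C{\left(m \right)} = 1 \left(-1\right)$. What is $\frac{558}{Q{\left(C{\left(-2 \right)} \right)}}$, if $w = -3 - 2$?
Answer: $\frac{558}{5} \approx 111.6$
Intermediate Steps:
$C{\left(m \right)} = -1$
$w = -5$
$V = 0$ ($V = 4 - 4 = 0$)
$Q{\left(G \right)} = 5$ ($Q{\left(G \right)} = 0 - -5 = 0 + 5 = 5$)
$\frac{558}{Q{\left(C{\left(-2 \right)} \right)}} = \frac{558}{5}$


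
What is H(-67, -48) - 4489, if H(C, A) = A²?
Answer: -2185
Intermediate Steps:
H(-67, -48) - 4489 = (-48)² - 4489 = 2304 - 4489 = -2185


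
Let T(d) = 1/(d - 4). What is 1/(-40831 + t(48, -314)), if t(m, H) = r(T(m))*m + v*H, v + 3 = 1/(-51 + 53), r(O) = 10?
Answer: -1/39566 ≈ -2.5274e-5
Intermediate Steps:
T(d) = 1/(-4 + d)
v = -5/2 (v = -3 + 1/(-51 + 53) = -3 + 1/2 = -5/2 ≈ -2.5000)
t(m, H) = 10*m - 5*H/2
1/(-40831 + t(48, -314)) = 1/(-40831 + (10*48 - 5/2*(-314))) = 1/(-40831 + (480 + 785)) = 1/(-40831 + 1265) = 1/(-39566) = -1/39566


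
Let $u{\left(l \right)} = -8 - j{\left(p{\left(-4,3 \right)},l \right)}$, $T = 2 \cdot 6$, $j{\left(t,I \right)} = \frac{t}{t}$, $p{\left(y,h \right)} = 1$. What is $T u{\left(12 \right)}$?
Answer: $-108$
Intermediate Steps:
$j{\left(t,I \right)} = 1$
$T = 12$
$u{\left(l \right)} = -9$ ($u{\left(l \right)} = -8 - 1 = -9$)
$T u{\left(12 \right)} = 12 \left(-9\right) = -108$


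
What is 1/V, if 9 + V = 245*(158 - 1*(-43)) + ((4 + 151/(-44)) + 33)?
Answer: 44/2167861 ≈ 2.0297e-5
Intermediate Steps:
V = 2167861/44 (V = -9 + (245*(158 - 1*(-43)) + ((4 + 151/(-44)) + 33)) = -9 + (245*(158 + 43) + ((4 + 151*(-1/44)) + 33)) = -9 + (245*201 + ((4 - 151/44) + 33)) = -9 + (49245 + (25/44 + 33)) = -9 + (49245 + 1477/44) = -9 + 2168257/44 = 2167861/44 ≈ 49270.)
1/V = 1/(2167861/44) = 44/2167861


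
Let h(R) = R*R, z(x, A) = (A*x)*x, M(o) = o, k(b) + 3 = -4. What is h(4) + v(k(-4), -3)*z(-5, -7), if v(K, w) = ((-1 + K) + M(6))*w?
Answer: -1034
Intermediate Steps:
k(b) = -7 (k(b) = -3 - 4 = -7)
z(x, A) = A*x**2
h(R) = R**2
v(K, w) = w*(5 + K) (v(K, w) = ((-1 + K) + 6)*w = (5 + K)*w = w*(5 + K))
h(4) + v(k(-4), -3)*z(-5, -7) = 4**2 + (-3*(5 - 7))*(-7*(-5)**2) = 16 + (-3*(-2))*(-7*25) = 16 + 6*(-175) = 16 - 1050 = -1034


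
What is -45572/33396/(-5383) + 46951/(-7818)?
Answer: -703338029281/117120590202 ≈ -6.0052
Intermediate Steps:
-45572/33396/(-5383) + 46951/(-7818) = -45572*1/33396*(-1/5383) + 46951*(-1/7818) = -11393/8349*(-1/5383) - 46951/7818 = 11393/44942667 - 46951/7818 = -703338029281/117120590202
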